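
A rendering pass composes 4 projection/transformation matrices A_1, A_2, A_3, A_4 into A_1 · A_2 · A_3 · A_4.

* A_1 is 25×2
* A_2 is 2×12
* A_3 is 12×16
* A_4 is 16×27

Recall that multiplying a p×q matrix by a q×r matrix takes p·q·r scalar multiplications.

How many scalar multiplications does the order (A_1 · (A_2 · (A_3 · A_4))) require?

7182

(A_3 · A_4): 12×16 by 16×27 → 12×27, cost 12·16·27 = 5184
(A_2 · (A_3 · A_4)): 2×12 by 12×27 → 2×27, cost 2·12·27 = 648; cumulative 5832
(A_1 · (A_2 · (A_3 · A_4))): 25×2 by 2×27 → 25×27, cost 25·2·27 = 1350; cumulative 7182
Total: 7182 scalar multiplications.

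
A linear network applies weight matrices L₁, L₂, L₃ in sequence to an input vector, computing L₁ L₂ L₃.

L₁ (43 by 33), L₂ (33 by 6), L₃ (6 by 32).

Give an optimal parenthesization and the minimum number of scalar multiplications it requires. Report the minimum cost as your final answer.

(L₁ (L₂ L₃)): cost 51744.
((L₁ L₂) L₃): cost 16770.
Optimal: ((L₁ L₂) L₃) with cost 16770.

16770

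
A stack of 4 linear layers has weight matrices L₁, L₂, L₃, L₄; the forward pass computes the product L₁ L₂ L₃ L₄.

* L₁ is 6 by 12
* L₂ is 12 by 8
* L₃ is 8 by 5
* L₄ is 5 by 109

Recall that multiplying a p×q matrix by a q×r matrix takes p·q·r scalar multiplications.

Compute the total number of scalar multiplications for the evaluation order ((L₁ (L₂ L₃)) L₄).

4110

(L₂ L₃): 12×8 by 8×5 → 12×5, cost 12·8·5 = 480
(L₁ (L₂ L₃)): 6×12 by 12×5 → 6×5, cost 6·12·5 = 360; cumulative 840
((L₁ (L₂ L₃)) L₄): 6×5 by 5×109 → 6×109, cost 6·5·109 = 3270; cumulative 4110
Total: 4110 scalar multiplications.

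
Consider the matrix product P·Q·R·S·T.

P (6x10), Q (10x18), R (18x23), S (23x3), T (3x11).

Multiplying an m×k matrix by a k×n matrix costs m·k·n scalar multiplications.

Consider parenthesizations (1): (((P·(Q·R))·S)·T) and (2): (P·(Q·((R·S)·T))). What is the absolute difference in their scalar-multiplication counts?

Order (1) = (((P·(Q·R))·S)·T): (Q·R): 10×18 by 18×23 → 10×23, cost 10·18·23 = 4140; (P·(Q·R)): 6×10 by 10×23 → 6×23, cost 6·10·23 = 1380; cumulative 5520; ((P·(Q·R))·S): 6×23 by 23×3 → 6×3, cost 6·23·3 = 414; cumulative 5934; (((P·(Q·R))·S)·T): 6×3 by 3×11 → 6×11, cost 6·3·11 = 198; cumulative 6132. Total 6132.
Order (2) = (P·(Q·((R·S)·T))): (R·S): 18×23 by 23×3 → 18×3, cost 18·23·3 = 1242; ((R·S)·T): 18×3 by 3×11 → 18×11, cost 18·3·11 = 594; cumulative 1836; (Q·((R·S)·T)): 10×18 by 18×11 → 10×11, cost 10·18·11 = 1980; cumulative 3816; (P·(Q·((R·S)·T))): 6×10 by 10×11 → 6×11, cost 6·10·11 = 660; cumulative 4476. Total 4476.
Difference: |6132 − 4476| = 1656.

1656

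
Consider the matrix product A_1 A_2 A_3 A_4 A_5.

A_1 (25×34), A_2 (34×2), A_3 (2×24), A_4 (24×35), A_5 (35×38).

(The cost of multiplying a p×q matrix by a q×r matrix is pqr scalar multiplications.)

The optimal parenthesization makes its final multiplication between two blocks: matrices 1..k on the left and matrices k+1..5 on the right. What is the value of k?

Adjacent pairs: A_1A_2 = 25·34·2 = 1700; A_2A_3 = 34·2·24 = 1632; A_3A_4 = 2·24·35 = 1680; A_4A_5 = 24·35·38 = 31920.
Length 3: A_1..A_3: k=1: 0+1632+25·34·24=22032; k=2: 1700+0+25·2·24=2900 → min 2900 | A_2..A_4: k=2: 0+1680+34·2·35=4060; k=3: 1632+0+34·24·35=30192 → min 4060 | A_3..A_5: k=3: 0+31920+2·24·38=33744; k=4: 1680+0+2·35·38=4340 → min 4340.
Length 4: A_1..A_4: k=1: 0+4060+25·34·35=33810; k=2: 1700+1680+25·2·35=5130; k=3: 2900+0+25·24·35=23900 → min 5130 | A_2..A_5: k=2: 0+4340+34·2·38=6924; k=3: 1632+31920+34·24·38=64560; k=4: 4060+0+34·35·38=49280 → min 6924.
Top-level splits: k=1: (A_1..A_1)·(A_2..A_5) → 0+6924+25·34·38 = 39224; k=2: (A_1..A_2)·(A_3..A_5) → 1700+4340+25·2·38 = 7940; k=3: (A_1..A_3)·(A_4..A_5) → 2900+31920+25·24·38 = 57620; k=4: (A_1..A_4)·(A_5..A_5) → 5130+0+25·35·38 = 38380.
Best split is after A_2, i.e. k = 2.

2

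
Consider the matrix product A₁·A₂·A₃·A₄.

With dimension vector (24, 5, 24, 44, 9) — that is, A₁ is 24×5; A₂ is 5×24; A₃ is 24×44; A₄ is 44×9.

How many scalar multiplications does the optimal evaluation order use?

8340

Adjacent pairs: A₁A₂ = 24·5·24 = 2880; A₂A₃ = 5·24·44 = 5280; A₃A₄ = 24·44·9 = 9504.
Length 3: A₁..A₃: k=1: 0+5280+24·5·44=10560; k=2: 2880+0+24·24·44=28224 → min 10560 | A₂..A₄: k=2: 0+9504+5·24·9=10584; k=3: 5280+0+5·44·9=7260 → min 7260.
Length 4: A₁..A₄: k=1: 0+7260+24·5·9=8340; k=2: 2880+9504+24·24·9=17568; k=3: 10560+0+24·44·9=20064 → min 8340.
Optimal order: (A₁·((A₂·A₃)·A₄)) with cost 8340.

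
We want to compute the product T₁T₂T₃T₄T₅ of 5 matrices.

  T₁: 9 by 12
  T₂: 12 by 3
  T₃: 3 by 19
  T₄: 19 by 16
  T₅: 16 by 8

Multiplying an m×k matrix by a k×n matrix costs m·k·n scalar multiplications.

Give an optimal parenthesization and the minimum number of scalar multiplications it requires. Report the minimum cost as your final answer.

1836

Adjacent pairs: T₁T₂ = 9·12·3 = 324; T₂T₃ = 12·3·19 = 684; T₃T₄ = 3·19·16 = 912; T₄T₅ = 19·16·8 = 2432.
Length 3: T₁..T₃: k=1: 0+684+9·12·19=2736; k=2: 324+0+9·3·19=837 → min 837 | T₂..T₄: k=2: 0+912+12·3·16=1488; k=3: 684+0+12·19·16=4332 → min 1488 | T₃..T₅: k=3: 0+2432+3·19·8=2888; k=4: 912+0+3·16·8=1296 → min 1296.
Length 4: T₁..T₄: k=1: 0+1488+9·12·16=3216; k=2: 324+912+9·3·16=1668; k=3: 837+0+9·19·16=3573 → min 1668 | T₂..T₅: k=2: 0+1296+12·3·8=1584; k=3: 684+2432+12·19·8=4940; k=4: 1488+0+12·16·8=3024 → min 1584.
Length 5: T₁..T₅: k=1: 0+1584+9·12·8=2448; k=2: 324+1296+9·3·8=1836; k=3: 837+2432+9·19·8=4637; k=4: 1668+0+9·16·8=2820 → min 1836.
Optimal parenthesization: ((T₁T₂)((T₃T₄)T₅)) with cost 1836.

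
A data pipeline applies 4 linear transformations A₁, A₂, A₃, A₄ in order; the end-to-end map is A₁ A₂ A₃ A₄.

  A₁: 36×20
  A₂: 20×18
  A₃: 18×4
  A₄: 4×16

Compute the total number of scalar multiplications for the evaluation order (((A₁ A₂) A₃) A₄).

17856

(A₁ A₂): 36×20 by 20×18 → 36×18, cost 36·20·18 = 12960
((A₁ A₂) A₃): 36×18 by 18×4 → 36×4, cost 36·18·4 = 2592; cumulative 15552
(((A₁ A₂) A₃) A₄): 36×4 by 4×16 → 36×16, cost 36·4·16 = 2304; cumulative 17856
Total: 17856 scalar multiplications.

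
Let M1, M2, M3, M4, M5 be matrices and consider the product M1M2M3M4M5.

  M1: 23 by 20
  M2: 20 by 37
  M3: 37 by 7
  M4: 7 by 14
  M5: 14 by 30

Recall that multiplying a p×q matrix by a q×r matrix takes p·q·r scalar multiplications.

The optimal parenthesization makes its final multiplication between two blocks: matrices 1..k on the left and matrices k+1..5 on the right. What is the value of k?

Adjacent pairs: M1M2 = 23·20·37 = 17020; M2M3 = 20·37·7 = 5180; M3M4 = 37·7·14 = 3626; M4M5 = 7·14·30 = 2940.
Length 3: M1..M3: k=1: 0+5180+23·20·7=8400; k=2: 17020+0+23·37·7=22977 → min 8400 | M2..M4: k=2: 0+3626+20·37·14=13986; k=3: 5180+0+20·7·14=7140 → min 7140 | M3..M5: k=3: 0+2940+37·7·30=10710; k=4: 3626+0+37·14·30=19166 → min 10710.
Length 4: M1..M4: k=1: 0+7140+23·20·14=13580; k=2: 17020+3626+23·37·14=32560; k=3: 8400+0+23·7·14=10654 → min 10654 | M2..M5: k=2: 0+10710+20·37·30=32910; k=3: 5180+2940+20·7·30=12320; k=4: 7140+0+20·14·30=15540 → min 12320.
Top-level splits: k=1: (M1..M1)·(M2..M5) → 0+12320+23·20·30 = 26120; k=2: (M1..M2)·(M3..M5) → 17020+10710+23·37·30 = 53260; k=3: (M1..M3)·(M4..M5) → 8400+2940+23·7·30 = 16170; k=4: (M1..M4)·(M5..M5) → 10654+0+23·14·30 = 20314.
Best split is after M3, i.e. k = 3.

3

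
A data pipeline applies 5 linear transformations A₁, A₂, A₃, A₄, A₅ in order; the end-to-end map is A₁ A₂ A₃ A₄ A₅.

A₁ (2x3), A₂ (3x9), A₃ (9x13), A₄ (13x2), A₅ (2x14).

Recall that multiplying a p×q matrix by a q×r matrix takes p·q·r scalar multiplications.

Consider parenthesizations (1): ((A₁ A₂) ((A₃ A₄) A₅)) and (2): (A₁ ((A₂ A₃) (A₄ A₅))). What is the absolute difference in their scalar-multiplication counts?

553

Order (1) = ((A₁ A₂) ((A₃ A₄) A₅)): (A₁ A₂): 2×3 by 3×9 → 2×9, cost 2·3·9 = 54; (A₃ A₄): 9×13 by 13×2 → 9×2, cost 9·13·2 = 234; ((A₃ A₄) A₅): 9×2 by 2×14 → 9×14, cost 9·2·14 = 252; cumulative 486; ((A₁ A₂) ((A₃ A₄) A₅)): 2×9 by 9×14 → 2×14, cost 2·9·14 = 252; cumulative 792. Total 792.
Order (2) = (A₁ ((A₂ A₃) (A₄ A₅))): (A₂ A₃): 3×9 by 9×13 → 3×13, cost 3·9·13 = 351; (A₄ A₅): 13×2 by 2×14 → 13×14, cost 13·2·14 = 364; ((A₂ A₃) (A₄ A₅)): 3×13 by 13×14 → 3×14, cost 3·13·14 = 546; cumulative 1261; (A₁ ((A₂ A₃) (A₄ A₅))): 2×3 by 3×14 → 2×14, cost 2·3·14 = 84; cumulative 1345. Total 1345.
Difference: |792 − 1345| = 553.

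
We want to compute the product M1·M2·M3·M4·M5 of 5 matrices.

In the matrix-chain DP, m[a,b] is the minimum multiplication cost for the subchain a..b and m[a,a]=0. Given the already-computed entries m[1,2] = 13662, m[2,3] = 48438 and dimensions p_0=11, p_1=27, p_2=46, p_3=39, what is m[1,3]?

m[1,3] = min over k∈[1,2] of m[1,k]+m[k+1,3]+p_{0}·p_k·p_{3}.
k=1: 0 + 48438 + 11·27·39 = 60021; k=2: 13662 + 0 + 11·46·39 = 33396.
Minimum: 33396 at k=2.

33396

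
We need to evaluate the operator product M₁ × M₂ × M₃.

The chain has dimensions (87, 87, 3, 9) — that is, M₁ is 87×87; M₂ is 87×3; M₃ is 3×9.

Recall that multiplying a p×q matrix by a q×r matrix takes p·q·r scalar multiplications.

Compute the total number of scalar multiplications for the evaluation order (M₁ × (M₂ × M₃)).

(M₂ × M₃): 87×3 by 3×9 → 87×9, cost 87·3·9 = 2349
(M₁ × (M₂ × M₃)): 87×87 by 87×9 → 87×9, cost 87·87·9 = 68121; cumulative 70470
Total: 70470 scalar multiplications.

70470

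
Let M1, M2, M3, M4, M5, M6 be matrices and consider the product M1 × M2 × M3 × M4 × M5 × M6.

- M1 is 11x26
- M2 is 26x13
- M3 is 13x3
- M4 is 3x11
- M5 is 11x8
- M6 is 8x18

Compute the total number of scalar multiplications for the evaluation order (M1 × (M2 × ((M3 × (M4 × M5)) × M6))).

13680

(M4 × M5): 3×11 by 11×8 → 3×8, cost 3·11·8 = 264
(M3 × (M4 × M5)): 13×3 by 3×8 → 13×8, cost 13·3·8 = 312; cumulative 576
((M3 × (M4 × M5)) × M6): 13×8 by 8×18 → 13×18, cost 13·8·18 = 1872; cumulative 2448
(M2 × ((M3 × (M4 × M5)) × M6)): 26×13 by 13×18 → 26×18, cost 26·13·18 = 6084; cumulative 8532
(M1 × (M2 × ((M3 × (M4 × M5)) × M6))): 11×26 by 26×18 → 11×18, cost 11·26·18 = 5148; cumulative 13680
Total: 13680 scalar multiplications.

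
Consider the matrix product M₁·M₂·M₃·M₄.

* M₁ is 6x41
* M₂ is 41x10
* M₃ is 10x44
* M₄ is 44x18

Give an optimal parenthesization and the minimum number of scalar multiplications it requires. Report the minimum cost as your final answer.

Adjacent pairs: M₁M₂ = 6·41·10 = 2460; M₂M₃ = 41·10·44 = 18040; M₃M₄ = 10·44·18 = 7920.
Length 3: M₁..M₃: k=1: 0+18040+6·41·44=28864; k=2: 2460+0+6·10·44=5100 → min 5100 | M₂..M₄: k=2: 0+7920+41·10·18=15300; k=3: 18040+0+41·44·18=50512 → min 15300.
Length 4: M₁..M₄: k=1: 0+15300+6·41·18=19728; k=2: 2460+7920+6·10·18=11460; k=3: 5100+0+6·44·18=9852 → min 9852.
Optimal parenthesization: (((M₁·M₂)·M₃)·M₄) with cost 9852.

9852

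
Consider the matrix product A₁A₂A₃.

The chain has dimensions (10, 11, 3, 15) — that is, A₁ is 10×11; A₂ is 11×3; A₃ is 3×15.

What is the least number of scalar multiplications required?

Order (A₁(A₂A₃)): (A₂A₃): 11×3 by 3×15 → 11×15, cost 11·3·15 = 495; (A₁(A₂A₃)): 10×11 by 11×15 → 10×15, cost 10·11·15 = 1650; cumulative 2145. Total 2145.
Order ((A₁A₂)A₃): (A₁A₂): 10×11 by 11×3 → 10×3, cost 10·11·3 = 330; ((A₁A₂)A₃): 10×3 by 3×15 → 10×15, cost 10·3·15 = 450; cumulative 780. Total 780.
Minimum: 780.

780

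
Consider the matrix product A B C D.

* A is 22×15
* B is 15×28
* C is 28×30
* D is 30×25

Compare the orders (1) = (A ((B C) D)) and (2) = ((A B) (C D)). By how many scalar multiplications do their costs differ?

Order (1) = (A ((B C) D)): (B C): 15×28 by 28×30 → 15×30, cost 15·28·30 = 12600; ((B C) D): 15×30 by 30×25 → 15×25, cost 15·30·25 = 11250; cumulative 23850; (A ((B C) D)): 22×15 by 15×25 → 22×25, cost 22·15·25 = 8250; cumulative 32100. Total 32100.
Order (2) = ((A B) (C D)): (A B): 22×15 by 15×28 → 22×28, cost 22·15·28 = 9240; (C D): 28×30 by 30×25 → 28×25, cost 28·30·25 = 21000; ((A B) (C D)): 22×28 by 28×25 → 22×25, cost 22·28·25 = 15400; cumulative 45640. Total 45640.
Difference: |32100 − 45640| = 13540.

13540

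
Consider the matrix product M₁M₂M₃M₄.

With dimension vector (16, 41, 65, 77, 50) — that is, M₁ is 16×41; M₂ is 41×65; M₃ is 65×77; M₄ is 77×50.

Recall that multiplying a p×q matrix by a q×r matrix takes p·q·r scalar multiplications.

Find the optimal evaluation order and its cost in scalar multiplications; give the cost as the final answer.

184320

Adjacent pairs: M₁M₂ = 16·41·65 = 42640; M₂M₃ = 41·65·77 = 205205; M₃M₄ = 65·77·50 = 250250.
Length 3: M₁..M₃: k=1: 0+205205+16·41·77=255717; k=2: 42640+0+16·65·77=122720 → min 122720 | M₂..M₄: k=2: 0+250250+41·65·50=383500; k=3: 205205+0+41·77·50=363055 → min 363055.
Length 4: M₁..M₄: k=1: 0+363055+16·41·50=395855; k=2: 42640+250250+16·65·50=344890; k=3: 122720+0+16·77·50=184320 → min 184320.
Optimal parenthesization: (((M₁M₂)M₃)M₄) with cost 184320.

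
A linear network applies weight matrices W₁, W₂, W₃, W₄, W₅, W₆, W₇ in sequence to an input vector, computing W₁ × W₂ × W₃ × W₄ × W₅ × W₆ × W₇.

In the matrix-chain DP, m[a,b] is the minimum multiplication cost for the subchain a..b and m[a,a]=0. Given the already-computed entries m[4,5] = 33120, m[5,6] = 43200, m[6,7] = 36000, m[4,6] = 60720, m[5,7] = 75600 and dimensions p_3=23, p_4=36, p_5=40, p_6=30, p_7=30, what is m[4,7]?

m[4,7] = min over k∈[4,6] of m[4,k]+m[k+1,7]+p_{3}·p_k·p_{7}.
k=4: 0 + 75600 + 23·36·30 = 100440; k=5: 33120 + 36000 + 23·40·30 = 96720; k=6: 60720 + 0 + 23·30·30 = 81420.
Minimum: 81420 at k=6.

81420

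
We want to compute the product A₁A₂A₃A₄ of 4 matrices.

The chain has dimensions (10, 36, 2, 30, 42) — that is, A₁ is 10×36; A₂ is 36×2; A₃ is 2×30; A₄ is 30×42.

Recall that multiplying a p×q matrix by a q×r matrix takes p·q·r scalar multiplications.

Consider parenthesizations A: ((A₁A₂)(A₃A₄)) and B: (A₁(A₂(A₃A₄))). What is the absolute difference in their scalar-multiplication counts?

16584

Order A = ((A₁A₂)(A₃A₄)): (A₁A₂): 10×36 by 36×2 → 10×2, cost 10·36·2 = 720; (A₃A₄): 2×30 by 30×42 → 2×42, cost 2·30·42 = 2520; ((A₁A₂)(A₃A₄)): 10×2 by 2×42 → 10×42, cost 10·2·42 = 840; cumulative 4080. Total 4080.
Order B = (A₁(A₂(A₃A₄))): (A₃A₄): 2×30 by 30×42 → 2×42, cost 2·30·42 = 2520; (A₂(A₃A₄)): 36×2 by 2×42 → 36×42, cost 36·2·42 = 3024; cumulative 5544; (A₁(A₂(A₃A₄))): 10×36 by 36×42 → 10×42, cost 10·36·42 = 15120; cumulative 20664. Total 20664.
Difference: |4080 − 20664| = 16584.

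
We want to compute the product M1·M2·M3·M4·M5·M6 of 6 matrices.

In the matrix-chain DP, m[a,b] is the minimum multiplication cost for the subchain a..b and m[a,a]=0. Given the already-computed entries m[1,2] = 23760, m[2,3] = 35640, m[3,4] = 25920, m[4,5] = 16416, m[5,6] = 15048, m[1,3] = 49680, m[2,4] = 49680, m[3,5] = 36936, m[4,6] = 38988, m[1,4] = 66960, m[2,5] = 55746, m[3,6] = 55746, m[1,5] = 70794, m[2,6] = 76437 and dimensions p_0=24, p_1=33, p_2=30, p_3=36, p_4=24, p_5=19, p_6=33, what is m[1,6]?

85842

m[1,6] = min over k∈[1,5] of m[1,k]+m[k+1,6]+p_{0}·p_k·p_{6}.
k=1: 0 + 76437 + 24·33·33 = 102573; k=2: 23760 + 55746 + 24·30·33 = 103266; k=3: 49680 + 38988 + 24·36·33 = 117180; k=4: 66960 + 15048 + 24·24·33 = 101016; k=5: 70794 + 0 + 24·19·33 = 85842.
Minimum: 85842 at k=5.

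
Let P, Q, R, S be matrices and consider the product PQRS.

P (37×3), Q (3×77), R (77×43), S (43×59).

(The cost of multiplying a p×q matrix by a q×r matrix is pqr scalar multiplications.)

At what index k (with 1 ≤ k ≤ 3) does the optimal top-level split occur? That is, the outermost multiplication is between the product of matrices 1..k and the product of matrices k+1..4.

Adjacent pairs: PQ = 37·3·77 = 8547; QR = 3·77·43 = 9933; RS = 77·43·59 = 195349.
Length 3: P..R: k=1: 0+9933+37·3·43=14706; k=2: 8547+0+37·77·43=131054 → min 14706 | Q..S: k=2: 0+195349+3·77·59=208978; k=3: 9933+0+3·43·59=17544 → min 17544.
Top-level splits: k=1: (P..P)·(Q..S) → 0+17544+37·3·59 = 24093; k=2: (P..Q)·(R..S) → 8547+195349+37·77·59 = 371987; k=3: (P..R)·(S..S) → 14706+0+37·43·59 = 108575.
Best split is after P, i.e. k = 1.

1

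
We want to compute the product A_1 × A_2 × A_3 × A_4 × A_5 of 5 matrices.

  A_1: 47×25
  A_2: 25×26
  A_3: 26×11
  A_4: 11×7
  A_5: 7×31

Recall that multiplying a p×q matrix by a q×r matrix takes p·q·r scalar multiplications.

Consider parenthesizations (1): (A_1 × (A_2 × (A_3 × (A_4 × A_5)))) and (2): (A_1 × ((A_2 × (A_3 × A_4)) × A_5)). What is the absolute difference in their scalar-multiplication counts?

Order (1) = (A_1 × (A_2 × (A_3 × (A_4 × A_5)))): (A_4 × A_5): 11×7 by 7×31 → 11×31, cost 11·7·31 = 2387; (A_3 × (A_4 × A_5)): 26×11 by 11×31 → 26×31, cost 26·11·31 = 8866; cumulative 11253; (A_2 × (A_3 × (A_4 × A_5))): 25×26 by 26×31 → 25×31, cost 25·26·31 = 20150; cumulative 31403; (A_1 × (A_2 × (A_3 × (A_4 × A_5)))): 47×25 by 25×31 → 47×31, cost 47·25·31 = 36425; cumulative 67828. Total 67828.
Order (2) = (A_1 × ((A_2 × (A_3 × A_4)) × A_5)): (A_3 × A_4): 26×11 by 11×7 → 26×7, cost 26·11·7 = 2002; (A_2 × (A_3 × A_4)): 25×26 by 26×7 → 25×7, cost 25·26·7 = 4550; cumulative 6552; ((A_2 × (A_3 × A_4)) × A_5): 25×7 by 7×31 → 25×31, cost 25·7·31 = 5425; cumulative 11977; (A_1 × ((A_2 × (A_3 × A_4)) × A_5)): 47×25 by 25×31 → 47×31, cost 47·25·31 = 36425; cumulative 48402. Total 48402.
Difference: |67828 − 48402| = 19426.

19426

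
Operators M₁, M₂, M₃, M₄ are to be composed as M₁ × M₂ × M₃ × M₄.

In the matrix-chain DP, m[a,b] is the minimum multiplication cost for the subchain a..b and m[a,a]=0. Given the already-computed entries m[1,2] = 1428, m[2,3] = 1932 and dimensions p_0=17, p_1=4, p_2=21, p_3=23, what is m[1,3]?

3496

m[1,3] = min over k∈[1,2] of m[1,k]+m[k+1,3]+p_{0}·p_k·p_{3}.
k=1: 0 + 1932 + 17·4·23 = 3496; k=2: 1428 + 0 + 17·21·23 = 9639.
Minimum: 3496 at k=1.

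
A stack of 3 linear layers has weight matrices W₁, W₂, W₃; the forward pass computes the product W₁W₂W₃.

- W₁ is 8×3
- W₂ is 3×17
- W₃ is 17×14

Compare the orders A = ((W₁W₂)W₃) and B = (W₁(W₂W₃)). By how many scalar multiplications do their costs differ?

Order A = ((W₁W₂)W₃): (W₁W₂): 8×3 by 3×17 → 8×17, cost 8·3·17 = 408; ((W₁W₂)W₃): 8×17 by 17×14 → 8×14, cost 8·17·14 = 1904; cumulative 2312. Total 2312.
Order B = (W₁(W₂W₃)): (W₂W₃): 3×17 by 17×14 → 3×14, cost 3·17·14 = 714; (W₁(W₂W₃)): 8×3 by 3×14 → 8×14, cost 8·3·14 = 336; cumulative 1050. Total 1050.
Difference: |2312 − 1050| = 1262.

1262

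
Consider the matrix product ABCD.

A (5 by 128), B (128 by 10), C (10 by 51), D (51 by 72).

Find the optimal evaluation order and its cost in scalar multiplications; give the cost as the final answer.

Adjacent pairs: AB = 5·128·10 = 6400; BC = 128·10·51 = 65280; CD = 10·51·72 = 36720.
Length 3: A..C: k=1: 0+65280+5·128·51=97920; k=2: 6400+0+5·10·51=8950 → min 8950 | B..D: k=2: 0+36720+128·10·72=128880; k=3: 65280+0+128·51·72=535296 → min 128880.
Length 4: A..D: k=1: 0+128880+5·128·72=174960; k=2: 6400+36720+5·10·72=46720; k=3: 8950+0+5·51·72=27310 → min 27310.
Optimal parenthesization: (((AB)C)D) with cost 27310.

27310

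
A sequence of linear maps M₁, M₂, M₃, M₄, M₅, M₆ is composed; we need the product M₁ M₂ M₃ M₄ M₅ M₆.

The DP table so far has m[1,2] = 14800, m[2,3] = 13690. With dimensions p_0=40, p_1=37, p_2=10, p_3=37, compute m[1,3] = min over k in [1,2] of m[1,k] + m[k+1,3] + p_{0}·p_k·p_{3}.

29600

m[1,3] = min over k∈[1,2] of m[1,k]+m[k+1,3]+p_{0}·p_k·p_{3}.
k=1: 0 + 13690 + 40·37·37 = 68450; k=2: 14800 + 0 + 40·10·37 = 29600.
Minimum: 29600 at k=2.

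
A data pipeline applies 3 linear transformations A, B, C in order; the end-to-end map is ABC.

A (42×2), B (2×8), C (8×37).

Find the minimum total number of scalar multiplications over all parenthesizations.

3700

Order (A(BC)): (BC): 2×8 by 8×37 → 2×37, cost 2·8·37 = 592; (A(BC)): 42×2 by 2×37 → 42×37, cost 42·2·37 = 3108; cumulative 3700. Total 3700.
Order ((AB)C): (AB): 42×2 by 2×8 → 42×8, cost 42·2·8 = 672; ((AB)C): 42×8 by 8×37 → 42×37, cost 42·8·37 = 12432; cumulative 13104. Total 13104.
Minimum: 3700.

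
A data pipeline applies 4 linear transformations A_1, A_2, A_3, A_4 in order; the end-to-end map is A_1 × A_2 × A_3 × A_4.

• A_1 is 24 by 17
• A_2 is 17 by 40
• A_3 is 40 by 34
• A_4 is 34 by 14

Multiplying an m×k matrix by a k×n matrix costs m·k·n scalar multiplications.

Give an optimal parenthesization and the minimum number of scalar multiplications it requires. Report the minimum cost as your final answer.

34272

Adjacent pairs: A_1A_2 = 24·17·40 = 16320; A_2A_3 = 17·40·34 = 23120; A_3A_4 = 40·34·14 = 19040.
Length 3: A_1..A_3: k=1: 0+23120+24·17·34=36992; k=2: 16320+0+24·40·34=48960 → min 36992 | A_2..A_4: k=2: 0+19040+17·40·14=28560; k=3: 23120+0+17·34·14=31212 → min 28560.
Length 4: A_1..A_4: k=1: 0+28560+24·17·14=34272; k=2: 16320+19040+24·40·14=48800; k=3: 36992+0+24·34·14=48416 → min 34272.
Optimal parenthesization: (A_1 × (A_2 × (A_3 × A_4))) with cost 34272.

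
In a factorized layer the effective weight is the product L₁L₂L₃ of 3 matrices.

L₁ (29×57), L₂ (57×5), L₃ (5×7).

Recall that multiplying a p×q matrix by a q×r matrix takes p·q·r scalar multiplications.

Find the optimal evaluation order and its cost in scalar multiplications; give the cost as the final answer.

9280

(L₁(L₂L₃)): cost 13566.
((L₁L₂)L₃): cost 9280.
Optimal: ((L₁L₂)L₃) with cost 9280.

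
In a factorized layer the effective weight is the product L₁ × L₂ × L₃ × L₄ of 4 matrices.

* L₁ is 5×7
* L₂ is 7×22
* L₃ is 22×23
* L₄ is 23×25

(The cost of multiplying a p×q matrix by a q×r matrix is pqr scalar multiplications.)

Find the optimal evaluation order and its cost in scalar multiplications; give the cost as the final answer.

Adjacent pairs: L₁L₂ = 5·7·22 = 770; L₂L₃ = 7·22·23 = 3542; L₃L₄ = 22·23·25 = 12650.
Length 3: L₁..L₃: k=1: 0+3542+5·7·23=4347; k=2: 770+0+5·22·23=3300 → min 3300 | L₂..L₄: k=2: 0+12650+7·22·25=16500; k=3: 3542+0+7·23·25=7567 → min 7567.
Length 4: L₁..L₄: k=1: 0+7567+5·7·25=8442; k=2: 770+12650+5·22·25=16170; k=3: 3300+0+5·23·25=6175 → min 6175.
Optimal parenthesization: (((L₁ × L₂) × L₃) × L₄) with cost 6175.

6175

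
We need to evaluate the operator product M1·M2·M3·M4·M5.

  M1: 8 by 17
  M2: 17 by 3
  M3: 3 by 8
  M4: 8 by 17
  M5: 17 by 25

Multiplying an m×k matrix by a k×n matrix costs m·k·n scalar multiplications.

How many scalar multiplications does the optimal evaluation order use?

2691

Adjacent pairs: M1M2 = 8·17·3 = 408; M2M3 = 17·3·8 = 408; M3M4 = 3·8·17 = 408; M4M5 = 8·17·25 = 3400.
Length 3: M1..M3: k=1: 0+408+8·17·8=1496; k=2: 408+0+8·3·8=600 → min 600 | M2..M4: k=2: 0+408+17·3·17=1275; k=3: 408+0+17·8·17=2720 → min 1275 | M3..M5: k=3: 0+3400+3·8·25=4000; k=4: 408+0+3·17·25=1683 → min 1683.
Length 4: M1..M4: k=1: 0+1275+8·17·17=3587; k=2: 408+408+8·3·17=1224; k=3: 600+0+8·8·17=1688 → min 1224 | M2..M5: k=2: 0+1683+17·3·25=2958; k=3: 408+3400+17·8·25=7208; k=4: 1275+0+17·17·25=8500 → min 2958.
Length 5: M1..M5: k=1: 0+2958+8·17·25=6358; k=2: 408+1683+8·3·25=2691; k=3: 600+3400+8·8·25=5600; k=4: 1224+0+8·17·25=4624 → min 2691.
Optimal order: ((M1·M2)·((M3·M4)·M5)) with cost 2691.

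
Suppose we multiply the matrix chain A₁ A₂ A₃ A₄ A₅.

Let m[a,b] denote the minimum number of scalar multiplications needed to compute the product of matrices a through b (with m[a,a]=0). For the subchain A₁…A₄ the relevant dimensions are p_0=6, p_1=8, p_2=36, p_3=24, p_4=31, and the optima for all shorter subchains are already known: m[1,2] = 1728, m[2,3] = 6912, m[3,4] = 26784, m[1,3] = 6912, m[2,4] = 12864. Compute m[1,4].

11376

m[1,4] = min over k∈[1,3] of m[1,k]+m[k+1,4]+p_{0}·p_k·p_{4}.
k=1: 0 + 12864 + 6·8·31 = 14352; k=2: 1728 + 26784 + 6·36·31 = 35208; k=3: 6912 + 0 + 6·24·31 = 11376.
Minimum: 11376 at k=3.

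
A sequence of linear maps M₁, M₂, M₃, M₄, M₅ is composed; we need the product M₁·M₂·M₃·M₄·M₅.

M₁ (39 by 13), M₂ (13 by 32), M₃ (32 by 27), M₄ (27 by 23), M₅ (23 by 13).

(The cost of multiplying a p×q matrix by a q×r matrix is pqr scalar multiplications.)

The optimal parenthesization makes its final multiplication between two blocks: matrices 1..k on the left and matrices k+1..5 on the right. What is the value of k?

Adjacent pairs: M₁M₂ = 39·13·32 = 16224; M₂M₃ = 13·32·27 = 11232; M₃M₄ = 32·27·23 = 19872; M₄M₅ = 27·23·13 = 8073.
Length 3: M₁..M₃: k=1: 0+11232+39·13·27=24921; k=2: 16224+0+39·32·27=49920 → min 24921 | M₂..M₄: k=2: 0+19872+13·32·23=29440; k=3: 11232+0+13·27·23=19305 → min 19305 | M₃..M₅: k=3: 0+8073+32·27·13=19305; k=4: 19872+0+32·23·13=29440 → min 19305.
Length 4: M₁..M₄: k=1: 0+19305+39·13·23=30966; k=2: 16224+19872+39·32·23=64800; k=3: 24921+0+39·27·23=49140 → min 30966 | M₂..M₅: k=2: 0+19305+13·32·13=24713; k=3: 11232+8073+13·27·13=23868; k=4: 19305+0+13·23·13=23192 → min 23192.
Top-level splits: k=1: (M₁..M₁)·(M₂..M₅) → 0+23192+39·13·13 = 29783; k=2: (M₁..M₂)·(M₃..M₅) → 16224+19305+39·32·13 = 51753; k=3: (M₁..M₃)·(M₄..M₅) → 24921+8073+39·27·13 = 46683; k=4: (M₁..M₄)·(M₅..M₅) → 30966+0+39·23·13 = 42627.
Best split is after M₁, i.e. k = 1.

1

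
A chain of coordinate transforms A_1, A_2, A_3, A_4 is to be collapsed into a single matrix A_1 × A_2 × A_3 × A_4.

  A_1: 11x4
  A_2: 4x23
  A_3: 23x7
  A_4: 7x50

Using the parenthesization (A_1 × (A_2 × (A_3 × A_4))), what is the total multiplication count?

14850

(A_3 × A_4): 23×7 by 7×50 → 23×50, cost 23·7·50 = 8050
(A_2 × (A_3 × A_4)): 4×23 by 23×50 → 4×50, cost 4·23·50 = 4600; cumulative 12650
(A_1 × (A_2 × (A_3 × A_4))): 11×4 by 4×50 → 11×50, cost 11·4·50 = 2200; cumulative 14850
Total: 14850 scalar multiplications.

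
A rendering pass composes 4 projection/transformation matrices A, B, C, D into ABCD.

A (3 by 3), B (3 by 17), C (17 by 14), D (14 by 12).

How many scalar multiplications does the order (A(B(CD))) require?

(CD): 17×14 by 14×12 → 17×12, cost 17·14·12 = 2856
(B(CD)): 3×17 by 17×12 → 3×12, cost 3·17·12 = 612; cumulative 3468
(A(B(CD))): 3×3 by 3×12 → 3×12, cost 3·3·12 = 108; cumulative 3576
Total: 3576 scalar multiplications.

3576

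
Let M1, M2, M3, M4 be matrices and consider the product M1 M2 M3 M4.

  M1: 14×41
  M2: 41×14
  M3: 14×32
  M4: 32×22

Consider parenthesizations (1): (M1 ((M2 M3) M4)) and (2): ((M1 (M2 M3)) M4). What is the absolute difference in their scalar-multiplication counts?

13268

Order (1) = (M1 ((M2 M3) M4)): (M2 M3): 41×14 by 14×32 → 41×32, cost 41·14·32 = 18368; ((M2 M3) M4): 41×32 by 32×22 → 41×22, cost 41·32·22 = 28864; cumulative 47232; (M1 ((M2 M3) M4)): 14×41 by 41×22 → 14×22, cost 14·41·22 = 12628; cumulative 59860. Total 59860.
Order (2) = ((M1 (M2 M3)) M4): (M2 M3): 41×14 by 14×32 → 41×32, cost 41·14·32 = 18368; (M1 (M2 M3)): 14×41 by 41×32 → 14×32, cost 14·41·32 = 18368; cumulative 36736; ((M1 (M2 M3)) M4): 14×32 by 32×22 → 14×22, cost 14·32·22 = 9856; cumulative 46592. Total 46592.
Difference: |59860 − 46592| = 13268.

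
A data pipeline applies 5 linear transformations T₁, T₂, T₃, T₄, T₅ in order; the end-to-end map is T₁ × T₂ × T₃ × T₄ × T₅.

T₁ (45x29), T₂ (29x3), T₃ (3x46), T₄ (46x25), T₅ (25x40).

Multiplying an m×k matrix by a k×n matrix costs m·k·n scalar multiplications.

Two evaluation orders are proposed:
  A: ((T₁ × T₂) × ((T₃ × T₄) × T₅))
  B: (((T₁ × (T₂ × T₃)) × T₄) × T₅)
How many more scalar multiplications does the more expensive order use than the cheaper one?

Order A = ((T₁ × T₂) × ((T₃ × T₄) × T₅)): (T₁ × T₂): 45×29 by 29×3 → 45×3, cost 45·29·3 = 3915; (T₃ × T₄): 3×46 by 46×25 → 3×25, cost 3·46·25 = 3450; ((T₃ × T₄) × T₅): 3×25 by 25×40 → 3×40, cost 3·25·40 = 3000; cumulative 6450; ((T₁ × T₂) × ((T₃ × T₄) × T₅)): 45×3 by 3×40 → 45×40, cost 45·3·40 = 5400; cumulative 15765. Total 15765.
Order B = (((T₁ × (T₂ × T₃)) × T₄) × T₅): (T₂ × T₃): 29×3 by 3×46 → 29×46, cost 29·3·46 = 4002; (T₁ × (T₂ × T₃)): 45×29 by 29×46 → 45×46, cost 45·29·46 = 60030; cumulative 64032; ((T₁ × (T₂ × T₃)) × T₄): 45×46 by 46×25 → 45×25, cost 45·46·25 = 51750; cumulative 115782; (((T₁ × (T₂ × T₃)) × T₄) × T₅): 45×25 by 25×40 → 45×40, cost 45·25·40 = 45000; cumulative 160782. Total 160782.
Difference: |15765 − 160782| = 145017.

145017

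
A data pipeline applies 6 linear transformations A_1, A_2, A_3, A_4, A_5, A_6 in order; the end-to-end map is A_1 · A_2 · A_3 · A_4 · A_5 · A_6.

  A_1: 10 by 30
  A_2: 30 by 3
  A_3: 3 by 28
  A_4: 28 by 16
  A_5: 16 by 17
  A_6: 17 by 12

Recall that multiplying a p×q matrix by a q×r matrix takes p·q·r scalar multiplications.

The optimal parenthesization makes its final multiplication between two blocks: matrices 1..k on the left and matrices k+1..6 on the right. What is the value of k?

Adjacent pairs: A_1A_2 = 10·30·3 = 900; A_2A_3 = 30·3·28 = 2520; A_3A_4 = 3·28·16 = 1344; A_4A_5 = 28·16·17 = 7616; A_5A_6 = 16·17·12 = 3264.
Length 3: A_1..A_3: k=1: 0+2520+10·30·28=10920; k=2: 900+0+10·3·28=1740 → min 1740 | A_2..A_4: k=2: 0+1344+30·3·16=2784; k=3: 2520+0+30·28·16=15960 → min 2784 | A_3..A_5: k=3: 0+7616+3·28·17=9044; k=4: 1344+0+3·16·17=2160 → min 2160 | A_4..A_6: k=4: 0+3264+28·16·12=8640; k=5: 7616+0+28·17·12=13328 → min 8640.
Length 4: A_1..A_4: k=1: 0+2784+10·30·16=7584; k=2: 900+1344+10·3·16=2724; k=3: 1740+0+10·28·16=6220 → min 2724 | A_2..A_5: k=2: 0+2160+30·3·17=3690; k=3: 2520+7616+30·28·17=24416; k=4: 2784+0+30·16·17=10944 → min 3690 | A_3..A_6: k=3: 0+8640+3·28·12=9648; k=4: 1344+3264+3·16·12=5184; k=5: 2160+0+3·17·12=2772 → min 2772.
Length 5: A_1..A_5: k=1: 0+3690+10·30·17=8790; k=2: 900+2160+10·3·17=3570; k=3: 1740+7616+10·28·17=14116; k=4: 2724+0+10·16·17=5444 → min 3570 | A_2..A_6: k=2: 0+2772+30·3·12=3852; k=3: 2520+8640+30·28·12=21240; k=4: 2784+3264+30·16·12=11808; k=5: 3690+0+30·17·12=9810 → min 3852.
Top-level splits: k=1: (A_1..A_1)·(A_2..A_6) → 0+3852+10·30·12 = 7452; k=2: (A_1..A_2)·(A_3..A_6) → 900+2772+10·3·12 = 4032; k=3: (A_1..A_3)·(A_4..A_6) → 1740+8640+10·28·12 = 13740; k=4: (A_1..A_4)·(A_5..A_6) → 2724+3264+10·16·12 = 7908; k=5: (A_1..A_5)·(A_6..A_6) → 3570+0+10·17·12 = 5610.
Best split is after A_2, i.e. k = 2.

2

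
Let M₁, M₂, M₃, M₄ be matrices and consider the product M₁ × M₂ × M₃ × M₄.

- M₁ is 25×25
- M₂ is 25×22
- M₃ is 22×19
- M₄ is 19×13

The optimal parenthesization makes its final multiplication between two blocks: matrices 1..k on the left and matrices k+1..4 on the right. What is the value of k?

1

Adjacent pairs: M₁M₂ = 25·25·22 = 13750; M₂M₃ = 25·22·19 = 10450; M₃M₄ = 22·19·13 = 5434.
Length 3: M₁..M₃: k=1: 0+10450+25·25·19=22325; k=2: 13750+0+25·22·19=24200 → min 22325 | M₂..M₄: k=2: 0+5434+25·22·13=12584; k=3: 10450+0+25·19·13=16625 → min 12584.
Top-level splits: k=1: (M₁..M₁)·(M₂..M₄) → 0+12584+25·25·13 = 20709; k=2: (M₁..M₂)·(M₃..M₄) → 13750+5434+25·22·13 = 26334; k=3: (M₁..M₃)·(M₄..M₄) → 22325+0+25·19·13 = 28500.
Best split is after M₁, i.e. k = 1.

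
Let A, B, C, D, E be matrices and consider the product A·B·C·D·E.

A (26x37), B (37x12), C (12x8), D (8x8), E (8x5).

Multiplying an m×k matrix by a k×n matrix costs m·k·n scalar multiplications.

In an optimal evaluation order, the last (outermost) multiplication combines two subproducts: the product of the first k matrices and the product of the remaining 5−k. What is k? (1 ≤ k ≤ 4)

Adjacent pairs: AB = 26·37·12 = 11544; BC = 37·12·8 = 3552; CD = 12·8·8 = 768; DE = 8·8·5 = 320.
Length 3: A..C: k=1: 0+3552+26·37·8=11248; k=2: 11544+0+26·12·8=14040 → min 11248 | B..D: k=2: 0+768+37·12·8=4320; k=3: 3552+0+37·8·8=5920 → min 4320 | C..E: k=3: 0+320+12·8·5=800; k=4: 768+0+12·8·5=1248 → min 800.
Length 4: A..D: k=1: 0+4320+26·37·8=12016; k=2: 11544+768+26·12·8=14808; k=3: 11248+0+26·8·8=12912 → min 12016 | B..E: k=2: 0+800+37·12·5=3020; k=3: 3552+320+37·8·5=5352; k=4: 4320+0+37·8·5=5800 → min 3020.
Top-level splits: k=1: (A..A)·(B..E) → 0+3020+26·37·5 = 7830; k=2: (A..B)·(C..E) → 11544+800+26·12·5 = 13904; k=3: (A..C)·(D..E) → 11248+320+26·8·5 = 12608; k=4: (A..D)·(E..E) → 12016+0+26·8·5 = 13056.
Best split is after A, i.e. k = 1.

1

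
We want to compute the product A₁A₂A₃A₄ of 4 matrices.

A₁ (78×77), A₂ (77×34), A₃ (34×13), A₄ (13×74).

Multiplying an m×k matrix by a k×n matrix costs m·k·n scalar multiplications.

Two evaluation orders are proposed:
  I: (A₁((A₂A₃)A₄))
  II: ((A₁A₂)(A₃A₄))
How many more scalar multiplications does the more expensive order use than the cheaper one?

Order I = (A₁((A₂A₃)A₄)): (A₂A₃): 77×34 by 34×13 → 77×13, cost 77·34·13 = 34034; ((A₂A₃)A₄): 77×13 by 13×74 → 77×74, cost 77·13·74 = 74074; cumulative 108108; (A₁((A₂A₃)A₄)): 78×77 by 77×74 → 78×74, cost 78·77·74 = 444444; cumulative 552552. Total 552552.
Order II = ((A₁A₂)(A₃A₄)): (A₁A₂): 78×77 by 77×34 → 78×34, cost 78·77·34 = 204204; (A₃A₄): 34×13 by 13×74 → 34×74, cost 34·13·74 = 32708; ((A₁A₂)(A₃A₄)): 78×34 by 34×74 → 78×74, cost 78·34·74 = 196248; cumulative 433160. Total 433160.
Difference: |552552 − 433160| = 119392.

119392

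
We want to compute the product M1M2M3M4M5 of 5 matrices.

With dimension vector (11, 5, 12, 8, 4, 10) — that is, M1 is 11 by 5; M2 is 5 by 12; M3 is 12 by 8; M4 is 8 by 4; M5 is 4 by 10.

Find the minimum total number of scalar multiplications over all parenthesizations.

1284

Adjacent pairs: M1M2 = 11·5·12 = 660; M2M3 = 5·12·8 = 480; M3M4 = 12·8·4 = 384; M4M5 = 8·4·10 = 320.
Length 3: M1..M3: k=1: 0+480+11·5·8=920; k=2: 660+0+11·12·8=1716 → min 920 | M2..M4: k=2: 0+384+5·12·4=624; k=3: 480+0+5·8·4=640 → min 624 | M3..M5: k=3: 0+320+12·8·10=1280; k=4: 384+0+12·4·10=864 → min 864.
Length 4: M1..M4: k=1: 0+624+11·5·4=844; k=2: 660+384+11·12·4=1572; k=3: 920+0+11·8·4=1272 → min 844 | M2..M5: k=2: 0+864+5·12·10=1464; k=3: 480+320+5·8·10=1200; k=4: 624+0+5·4·10=824 → min 824.
Length 5: M1..M5: k=1: 0+824+11·5·10=1374; k=2: 660+864+11·12·10=2844; k=3: 920+320+11·8·10=2120; k=4: 844+0+11·4·10=1284 → min 1284.
Optimal order: ((M1(M2(M3M4)))M5) with cost 1284.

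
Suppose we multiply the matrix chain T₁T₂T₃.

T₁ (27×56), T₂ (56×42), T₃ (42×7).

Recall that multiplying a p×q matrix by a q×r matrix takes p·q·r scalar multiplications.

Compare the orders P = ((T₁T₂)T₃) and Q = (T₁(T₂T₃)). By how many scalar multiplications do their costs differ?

Order P = ((T₁T₂)T₃): (T₁T₂): 27×56 by 56×42 → 27×42, cost 27·56·42 = 63504; ((T₁T₂)T₃): 27×42 by 42×7 → 27×7, cost 27·42·7 = 7938; cumulative 71442. Total 71442.
Order Q = (T₁(T₂T₃)): (T₂T₃): 56×42 by 42×7 → 56×7, cost 56·42·7 = 16464; (T₁(T₂T₃)): 27×56 by 56×7 → 27×7, cost 27·56·7 = 10584; cumulative 27048. Total 27048.
Difference: |71442 − 27048| = 44394.

44394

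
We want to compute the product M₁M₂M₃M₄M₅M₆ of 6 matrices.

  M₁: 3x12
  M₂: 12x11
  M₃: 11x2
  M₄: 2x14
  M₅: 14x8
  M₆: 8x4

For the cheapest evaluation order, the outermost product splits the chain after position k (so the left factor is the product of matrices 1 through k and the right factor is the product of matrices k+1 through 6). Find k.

Adjacent pairs: M₁M₂ = 3·12·11 = 396; M₂M₃ = 12·11·2 = 264; M₃M₄ = 11·2·14 = 308; M₄M₅ = 2·14·8 = 224; M₅M₆ = 14·8·4 = 448.
Length 3: M₁..M₃: k=1: 0+264+3·12·2=336; k=2: 396+0+3·11·2=462 → min 336 | M₂..M₄: k=2: 0+308+12·11·14=2156; k=3: 264+0+12·2·14=600 → min 600 | M₃..M₅: k=3: 0+224+11·2·8=400; k=4: 308+0+11·14·8=1540 → min 400 | M₄..M₆: k=4: 0+448+2·14·4=560; k=5: 224+0+2·8·4=288 → min 288.
Length 4: M₁..M₄: k=1: 0+600+3·12·14=1104; k=2: 396+308+3·11·14=1166; k=3: 336+0+3·2·14=420 → min 420 | M₂..M₅: k=2: 0+400+12·11·8=1456; k=3: 264+224+12·2·8=680; k=4: 600+0+12·14·8=1944 → min 680 | M₃..M₆: k=3: 0+288+11·2·4=376; k=4: 308+448+11·14·4=1372; k=5: 400+0+11·8·4=752 → min 376.
Length 5: M₁..M₅: k=1: 0+680+3·12·8=968; k=2: 396+400+3·11·8=1060; k=3: 336+224+3·2·8=608; k=4: 420+0+3·14·8=756 → min 608 | M₂..M₆: k=2: 0+376+12·11·4=904; k=3: 264+288+12·2·4=648; k=4: 600+448+12·14·4=1720; k=5: 680+0+12·8·4=1064 → min 648.
Top-level splits: k=1: (M₁..M₁)·(M₂..M₆) → 0+648+3·12·4 = 792; k=2: (M₁..M₂)·(M₃..M₆) → 396+376+3·11·4 = 904; k=3: (M₁..M₃)·(M₄..M₆) → 336+288+3·2·4 = 648; k=4: (M₁..M₄)·(M₅..M₆) → 420+448+3·14·4 = 1036; k=5: (M₁..M₅)·(M₆..M₆) → 608+0+3·8·4 = 704.
Best split is after M₃, i.e. k = 3.

3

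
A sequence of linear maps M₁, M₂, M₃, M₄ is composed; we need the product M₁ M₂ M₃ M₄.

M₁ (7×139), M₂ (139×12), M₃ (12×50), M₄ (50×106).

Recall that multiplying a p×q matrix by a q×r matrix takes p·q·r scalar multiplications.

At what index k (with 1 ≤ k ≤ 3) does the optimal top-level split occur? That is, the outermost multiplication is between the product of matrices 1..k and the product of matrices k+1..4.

3

Adjacent pairs: M₁M₂ = 7·139·12 = 11676; M₂M₃ = 139·12·50 = 83400; M₃M₄ = 12·50·106 = 63600.
Length 3: M₁..M₃: k=1: 0+83400+7·139·50=132050; k=2: 11676+0+7·12·50=15876 → min 15876 | M₂..M₄: k=2: 0+63600+139·12·106=240408; k=3: 83400+0+139·50·106=820100 → min 240408.
Top-level splits: k=1: (M₁..M₁)·(M₂..M₄) → 0+240408+7·139·106 = 343546; k=2: (M₁..M₂)·(M₃..M₄) → 11676+63600+7·12·106 = 84180; k=3: (M₁..M₃)·(M₄..M₄) → 15876+0+7·50·106 = 52976.
Best split is after M₃, i.e. k = 3.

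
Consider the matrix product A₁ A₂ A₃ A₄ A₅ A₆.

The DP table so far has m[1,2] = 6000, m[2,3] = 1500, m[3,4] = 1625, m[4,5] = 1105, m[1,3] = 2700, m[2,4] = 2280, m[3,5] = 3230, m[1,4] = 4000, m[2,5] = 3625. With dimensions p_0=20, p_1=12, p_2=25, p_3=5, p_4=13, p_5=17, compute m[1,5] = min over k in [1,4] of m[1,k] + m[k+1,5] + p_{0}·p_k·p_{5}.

5505

m[1,5] = min over k∈[1,4] of m[1,k]+m[k+1,5]+p_{0}·p_k·p_{5}.
k=1: 0 + 3625 + 20·12·17 = 7705; k=2: 6000 + 3230 + 20·25·17 = 17730; k=3: 2700 + 1105 + 20·5·17 = 5505; k=4: 4000 + 0 + 20·13·17 = 8420.
Minimum: 5505 at k=3.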